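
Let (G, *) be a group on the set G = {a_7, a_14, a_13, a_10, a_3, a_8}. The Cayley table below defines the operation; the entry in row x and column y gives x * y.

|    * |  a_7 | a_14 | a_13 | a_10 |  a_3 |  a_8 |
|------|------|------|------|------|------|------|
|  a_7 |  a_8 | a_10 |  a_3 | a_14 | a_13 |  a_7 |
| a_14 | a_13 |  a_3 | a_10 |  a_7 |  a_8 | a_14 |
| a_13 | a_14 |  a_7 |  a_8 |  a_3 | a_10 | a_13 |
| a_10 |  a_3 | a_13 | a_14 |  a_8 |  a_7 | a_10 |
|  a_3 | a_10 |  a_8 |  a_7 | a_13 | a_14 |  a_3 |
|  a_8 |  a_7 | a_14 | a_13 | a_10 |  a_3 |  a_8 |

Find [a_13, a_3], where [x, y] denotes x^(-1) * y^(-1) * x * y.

a_14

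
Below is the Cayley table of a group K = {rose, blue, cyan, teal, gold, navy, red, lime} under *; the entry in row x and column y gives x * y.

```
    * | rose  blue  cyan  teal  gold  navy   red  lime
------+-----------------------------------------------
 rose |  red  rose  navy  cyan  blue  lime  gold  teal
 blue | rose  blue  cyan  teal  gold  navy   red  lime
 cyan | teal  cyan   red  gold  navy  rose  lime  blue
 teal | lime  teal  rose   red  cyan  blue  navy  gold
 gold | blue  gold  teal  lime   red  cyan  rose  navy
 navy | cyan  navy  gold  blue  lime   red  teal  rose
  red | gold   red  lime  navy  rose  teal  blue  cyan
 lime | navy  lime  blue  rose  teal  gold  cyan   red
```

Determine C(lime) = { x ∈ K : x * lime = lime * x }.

{blue, cyan, lime, red}

Compare row lime with column lime entry by entry.
red * lime = cyan = lime * red, so red commutes with lime.
navy * lime = rose but lime * navy = gold, so navy does not.
Collecting the elements that commute with lime: C(lime) = {blue, cyan, lime, red}.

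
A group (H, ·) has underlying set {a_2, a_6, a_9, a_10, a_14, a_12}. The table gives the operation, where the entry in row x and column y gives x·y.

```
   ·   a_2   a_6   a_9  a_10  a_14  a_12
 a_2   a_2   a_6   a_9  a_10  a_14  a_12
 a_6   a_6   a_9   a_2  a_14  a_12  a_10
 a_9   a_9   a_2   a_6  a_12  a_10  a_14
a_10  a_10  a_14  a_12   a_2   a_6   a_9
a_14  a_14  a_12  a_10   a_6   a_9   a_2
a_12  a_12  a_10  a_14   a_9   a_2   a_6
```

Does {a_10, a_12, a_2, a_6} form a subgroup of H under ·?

a_12·a_10 = a_9, which is not in {a_10, a_12, a_2, a_6}.
The subset is not closed under ·, so it is not a subgroup.

No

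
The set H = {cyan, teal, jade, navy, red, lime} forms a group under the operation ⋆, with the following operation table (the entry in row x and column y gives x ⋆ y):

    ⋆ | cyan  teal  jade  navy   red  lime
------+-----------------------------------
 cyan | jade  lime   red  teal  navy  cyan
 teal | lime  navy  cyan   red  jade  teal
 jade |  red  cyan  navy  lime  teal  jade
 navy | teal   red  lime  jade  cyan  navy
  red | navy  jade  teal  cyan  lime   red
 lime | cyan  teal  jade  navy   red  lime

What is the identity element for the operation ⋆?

The identity e satisfies e ⋆ x = x for all x, so its row in the table reproduces the column headers.
Row lime reads: cyan, teal, jade, navy, red, lime — exactly the header order. So lime is the identity.

lime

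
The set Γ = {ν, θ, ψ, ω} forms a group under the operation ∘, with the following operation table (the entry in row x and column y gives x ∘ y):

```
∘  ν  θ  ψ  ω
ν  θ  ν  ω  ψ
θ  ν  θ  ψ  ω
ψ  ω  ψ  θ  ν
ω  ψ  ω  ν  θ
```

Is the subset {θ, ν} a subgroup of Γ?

Yes

{θ, ν} contains the identity θ.
Checking products: every product of two elements of {θ, ν} (read from the table) lies in {θ, ν}, so the set is closed.
In a finite group, a nonempty closed subset is a subgroup. So {θ, ν} ≤ Γ.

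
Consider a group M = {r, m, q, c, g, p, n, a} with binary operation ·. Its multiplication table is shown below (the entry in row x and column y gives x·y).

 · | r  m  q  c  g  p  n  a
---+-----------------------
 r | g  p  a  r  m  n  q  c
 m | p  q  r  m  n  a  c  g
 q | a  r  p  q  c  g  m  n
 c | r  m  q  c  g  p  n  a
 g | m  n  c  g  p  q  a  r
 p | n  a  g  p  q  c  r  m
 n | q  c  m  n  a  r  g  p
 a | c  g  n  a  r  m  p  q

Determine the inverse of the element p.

First locate the identity: row c matches the header, so c is the identity.
Scan row p for c: p·p = c. Hence p^(-1) = p.

p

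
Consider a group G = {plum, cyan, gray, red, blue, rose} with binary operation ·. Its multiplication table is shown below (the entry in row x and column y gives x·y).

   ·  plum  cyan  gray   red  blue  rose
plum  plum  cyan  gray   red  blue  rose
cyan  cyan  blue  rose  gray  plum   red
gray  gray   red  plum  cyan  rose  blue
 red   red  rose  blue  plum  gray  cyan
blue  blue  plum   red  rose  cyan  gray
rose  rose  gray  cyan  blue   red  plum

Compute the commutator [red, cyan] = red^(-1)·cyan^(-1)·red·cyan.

blue

Identity is plum; from the table red^(-1) = red and cyan^(-1) = blue.
red·blue = gray
gray·red = cyan
cyan·cyan = blue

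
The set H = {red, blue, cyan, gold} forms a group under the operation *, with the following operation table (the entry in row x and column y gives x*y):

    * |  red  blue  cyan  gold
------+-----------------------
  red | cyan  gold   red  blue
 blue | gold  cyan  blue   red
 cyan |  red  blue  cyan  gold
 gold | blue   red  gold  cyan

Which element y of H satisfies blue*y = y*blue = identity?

First locate the identity: row cyan matches the header, so cyan is the identity.
Scan row blue for cyan: blue*blue = cyan. Hence blue^(-1) = blue.

blue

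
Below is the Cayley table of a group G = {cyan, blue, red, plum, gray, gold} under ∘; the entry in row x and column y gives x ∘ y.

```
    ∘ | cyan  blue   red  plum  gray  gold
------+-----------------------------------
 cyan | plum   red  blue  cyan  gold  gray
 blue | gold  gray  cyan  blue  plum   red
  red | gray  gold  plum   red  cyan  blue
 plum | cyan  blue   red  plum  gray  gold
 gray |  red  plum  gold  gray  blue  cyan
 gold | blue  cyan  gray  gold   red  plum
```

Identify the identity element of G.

The identity e satisfies e ∘ x = x for all x, so its row in the table reproduces the column headers.
Row plum reads: cyan, blue, red, plum, gray, gold — exactly the header order. So plum is the identity.

plum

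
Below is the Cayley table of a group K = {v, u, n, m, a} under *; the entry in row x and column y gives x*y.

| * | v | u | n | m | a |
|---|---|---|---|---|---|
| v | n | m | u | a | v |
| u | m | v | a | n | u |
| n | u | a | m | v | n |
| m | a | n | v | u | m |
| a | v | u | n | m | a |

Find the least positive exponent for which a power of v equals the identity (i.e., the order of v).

5

The identity element is a (its row matches the header).
v^1 = v
v^2 = v*v = n
v^3 = n*v = u
v^4 = u*v = m
v^5 = m*v = a
The first power of v equal to the identity is v^5, so ord(v) = 5.
(Structurally, K here is isomorphic to the cyclic group Z_5.)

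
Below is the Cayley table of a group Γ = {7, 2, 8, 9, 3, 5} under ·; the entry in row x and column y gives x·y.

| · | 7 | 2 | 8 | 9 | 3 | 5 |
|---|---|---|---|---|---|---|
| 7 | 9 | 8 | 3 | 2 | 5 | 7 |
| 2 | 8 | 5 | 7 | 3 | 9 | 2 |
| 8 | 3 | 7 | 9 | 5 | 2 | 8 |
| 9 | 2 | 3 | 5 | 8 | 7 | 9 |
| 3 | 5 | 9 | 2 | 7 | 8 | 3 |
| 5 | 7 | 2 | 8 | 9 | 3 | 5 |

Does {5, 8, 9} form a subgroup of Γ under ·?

{5, 8, 9} contains the identity 5.
Checking products: every product of two elements of {5, 8, 9} (read from the table) lies in {5, 8, 9}, so the set is closed.
In a finite group, a nonempty closed subset is a subgroup. So {5, 8, 9} ≤ Γ.
(Structurally, Γ here is isomorphic to the cyclic group Z_6.)

Yes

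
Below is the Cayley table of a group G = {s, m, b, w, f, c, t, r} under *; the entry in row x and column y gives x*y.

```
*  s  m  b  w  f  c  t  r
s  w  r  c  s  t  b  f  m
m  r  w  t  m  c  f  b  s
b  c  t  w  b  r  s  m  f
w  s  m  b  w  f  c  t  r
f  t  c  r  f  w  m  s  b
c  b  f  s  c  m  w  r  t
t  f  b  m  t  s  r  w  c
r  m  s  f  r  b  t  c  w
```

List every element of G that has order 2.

{b, c, f, m, r, s, t}

Identity is w. Compute the order of each non-identity element by repeated multiplication:
  s: s → w  (order 2)
  m: m → w  (order 2)
  b: b → w  (order 2)
  f: f → w  (order 2)
  c: c → w  (order 2)
  t: t → w  (order 2)
  r: r → w  (order 2)
Elements of order 2: {b, c, f, m, r, s, t}.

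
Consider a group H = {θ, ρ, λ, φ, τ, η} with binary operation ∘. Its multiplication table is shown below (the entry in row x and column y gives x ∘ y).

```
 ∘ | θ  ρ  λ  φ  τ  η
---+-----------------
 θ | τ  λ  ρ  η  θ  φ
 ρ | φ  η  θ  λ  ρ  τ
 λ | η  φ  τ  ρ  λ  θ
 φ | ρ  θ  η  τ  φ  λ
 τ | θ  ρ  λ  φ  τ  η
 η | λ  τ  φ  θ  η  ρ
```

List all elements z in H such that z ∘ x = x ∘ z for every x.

An element z is central iff its row equals its column in the table.
For λ: λ ∘ ρ = φ ≠ θ = ρ ∘ λ, so λ ∉ Z.
Checking each element this way leaves Z(H) = {τ}.

{τ}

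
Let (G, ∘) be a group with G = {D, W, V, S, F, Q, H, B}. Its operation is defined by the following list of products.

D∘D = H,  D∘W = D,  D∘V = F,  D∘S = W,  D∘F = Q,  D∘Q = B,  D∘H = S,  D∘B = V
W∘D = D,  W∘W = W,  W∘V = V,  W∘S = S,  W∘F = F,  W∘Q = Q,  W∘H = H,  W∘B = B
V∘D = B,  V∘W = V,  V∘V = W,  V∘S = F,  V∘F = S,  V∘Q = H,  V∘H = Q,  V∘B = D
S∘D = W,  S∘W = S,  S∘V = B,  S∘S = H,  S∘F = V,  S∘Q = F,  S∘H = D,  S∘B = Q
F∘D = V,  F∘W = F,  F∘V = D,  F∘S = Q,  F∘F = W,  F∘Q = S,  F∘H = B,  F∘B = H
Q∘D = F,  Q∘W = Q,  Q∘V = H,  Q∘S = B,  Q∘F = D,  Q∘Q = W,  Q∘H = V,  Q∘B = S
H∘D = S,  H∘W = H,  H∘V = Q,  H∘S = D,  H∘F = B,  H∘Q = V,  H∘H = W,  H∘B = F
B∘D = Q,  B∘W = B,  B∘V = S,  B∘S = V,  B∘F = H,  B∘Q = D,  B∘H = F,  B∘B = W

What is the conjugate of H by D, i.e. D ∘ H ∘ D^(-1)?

The identity is W. In row D, the entry W sits in column S, so D^(-1) = S.
D ∘ H = S
S ∘ S = H

H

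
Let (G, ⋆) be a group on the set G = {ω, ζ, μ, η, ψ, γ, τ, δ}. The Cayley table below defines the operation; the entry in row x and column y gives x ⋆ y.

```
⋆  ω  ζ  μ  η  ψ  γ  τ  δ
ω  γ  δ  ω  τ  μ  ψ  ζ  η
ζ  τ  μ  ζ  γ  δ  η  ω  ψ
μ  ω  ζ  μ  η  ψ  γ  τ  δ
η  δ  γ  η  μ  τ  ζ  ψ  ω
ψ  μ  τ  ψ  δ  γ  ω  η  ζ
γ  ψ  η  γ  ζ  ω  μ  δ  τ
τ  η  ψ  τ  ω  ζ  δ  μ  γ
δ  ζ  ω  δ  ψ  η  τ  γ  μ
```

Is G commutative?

No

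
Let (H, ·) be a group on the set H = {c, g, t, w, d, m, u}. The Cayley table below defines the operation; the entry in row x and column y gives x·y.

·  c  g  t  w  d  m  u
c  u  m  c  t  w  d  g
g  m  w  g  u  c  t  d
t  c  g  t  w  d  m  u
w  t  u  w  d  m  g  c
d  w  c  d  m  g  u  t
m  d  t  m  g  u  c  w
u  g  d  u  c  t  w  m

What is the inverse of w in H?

First locate the identity: row t matches the header, so t is the identity.
Scan row w for t: w·c = t. Hence w^(-1) = c.

c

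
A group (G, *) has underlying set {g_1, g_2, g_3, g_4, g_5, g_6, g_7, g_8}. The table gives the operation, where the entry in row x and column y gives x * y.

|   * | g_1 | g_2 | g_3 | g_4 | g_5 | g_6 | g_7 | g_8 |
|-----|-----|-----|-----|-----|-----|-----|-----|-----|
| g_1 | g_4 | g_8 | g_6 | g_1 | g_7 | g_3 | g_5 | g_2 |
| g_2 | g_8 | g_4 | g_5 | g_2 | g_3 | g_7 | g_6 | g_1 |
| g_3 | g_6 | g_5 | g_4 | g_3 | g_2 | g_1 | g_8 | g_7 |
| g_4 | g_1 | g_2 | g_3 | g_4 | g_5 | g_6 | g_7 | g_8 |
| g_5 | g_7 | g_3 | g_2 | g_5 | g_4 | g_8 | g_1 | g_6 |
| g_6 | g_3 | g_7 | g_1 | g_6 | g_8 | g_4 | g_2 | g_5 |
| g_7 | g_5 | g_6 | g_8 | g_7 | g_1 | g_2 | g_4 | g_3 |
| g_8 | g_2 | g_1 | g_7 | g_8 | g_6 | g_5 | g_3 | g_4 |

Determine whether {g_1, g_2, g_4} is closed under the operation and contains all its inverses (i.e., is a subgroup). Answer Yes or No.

No

g_2 * g_1 = g_8, which is not in {g_1, g_2, g_4}.
The subset is not closed under *, so it is not a subgroup.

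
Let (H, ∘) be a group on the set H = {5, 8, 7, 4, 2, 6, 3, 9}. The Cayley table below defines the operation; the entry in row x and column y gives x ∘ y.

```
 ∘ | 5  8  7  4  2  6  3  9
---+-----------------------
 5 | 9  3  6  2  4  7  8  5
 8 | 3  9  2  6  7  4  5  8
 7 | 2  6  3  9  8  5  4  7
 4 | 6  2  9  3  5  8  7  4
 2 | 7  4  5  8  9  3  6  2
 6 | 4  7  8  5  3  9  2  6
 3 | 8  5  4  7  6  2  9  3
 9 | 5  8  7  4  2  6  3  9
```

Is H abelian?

No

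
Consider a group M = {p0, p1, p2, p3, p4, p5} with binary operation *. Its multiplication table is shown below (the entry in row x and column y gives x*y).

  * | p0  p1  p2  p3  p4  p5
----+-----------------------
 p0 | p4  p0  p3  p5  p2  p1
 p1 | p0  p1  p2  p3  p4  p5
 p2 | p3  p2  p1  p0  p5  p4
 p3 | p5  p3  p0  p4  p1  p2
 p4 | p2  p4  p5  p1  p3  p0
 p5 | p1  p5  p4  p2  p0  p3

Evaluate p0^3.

p0^1 = p0
p0^2 = p0*p0 = p4
p0^3 = p4*p0 = p2

p2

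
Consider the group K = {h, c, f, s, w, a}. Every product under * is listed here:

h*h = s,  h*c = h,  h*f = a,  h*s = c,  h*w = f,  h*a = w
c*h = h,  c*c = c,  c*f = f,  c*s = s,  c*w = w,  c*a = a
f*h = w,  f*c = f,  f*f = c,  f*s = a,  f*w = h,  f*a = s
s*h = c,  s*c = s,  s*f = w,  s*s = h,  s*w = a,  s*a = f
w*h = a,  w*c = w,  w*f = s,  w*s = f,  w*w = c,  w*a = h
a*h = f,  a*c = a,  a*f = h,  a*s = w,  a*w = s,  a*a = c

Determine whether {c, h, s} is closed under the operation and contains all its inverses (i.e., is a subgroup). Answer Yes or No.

Yes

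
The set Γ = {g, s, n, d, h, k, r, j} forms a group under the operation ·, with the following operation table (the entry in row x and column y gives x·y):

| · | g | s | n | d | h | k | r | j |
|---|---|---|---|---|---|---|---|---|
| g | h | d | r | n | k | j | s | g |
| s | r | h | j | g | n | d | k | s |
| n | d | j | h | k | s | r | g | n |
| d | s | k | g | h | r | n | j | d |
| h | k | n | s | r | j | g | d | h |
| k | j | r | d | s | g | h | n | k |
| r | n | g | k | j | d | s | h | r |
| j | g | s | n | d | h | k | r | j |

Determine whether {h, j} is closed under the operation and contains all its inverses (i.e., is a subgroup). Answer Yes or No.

{h, j} contains the identity j.
Checking products: every product of two elements of {h, j} (read from the table) lies in {h, j}, so the set is closed.
In a finite group, a nonempty closed subset is a subgroup. So {h, j} ≤ Γ.

Yes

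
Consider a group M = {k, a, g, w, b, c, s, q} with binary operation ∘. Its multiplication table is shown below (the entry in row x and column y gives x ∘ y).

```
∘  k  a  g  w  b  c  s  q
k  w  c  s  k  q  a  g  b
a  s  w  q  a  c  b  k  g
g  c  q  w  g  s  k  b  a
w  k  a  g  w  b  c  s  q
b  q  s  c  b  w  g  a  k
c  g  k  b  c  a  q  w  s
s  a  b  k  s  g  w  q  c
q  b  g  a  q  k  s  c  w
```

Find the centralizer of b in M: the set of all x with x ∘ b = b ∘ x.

Compare row b with column b entry by entry.
k ∘ b = q = b ∘ k, so k commutes with b.
s ∘ b = g but b ∘ s = a, so s does not.
Collecting the elements that commute with b: C(b) = {b, k, q, w}.
(Structurally, M here is isomorphic to the dihedral group D_4.)

{b, k, q, w}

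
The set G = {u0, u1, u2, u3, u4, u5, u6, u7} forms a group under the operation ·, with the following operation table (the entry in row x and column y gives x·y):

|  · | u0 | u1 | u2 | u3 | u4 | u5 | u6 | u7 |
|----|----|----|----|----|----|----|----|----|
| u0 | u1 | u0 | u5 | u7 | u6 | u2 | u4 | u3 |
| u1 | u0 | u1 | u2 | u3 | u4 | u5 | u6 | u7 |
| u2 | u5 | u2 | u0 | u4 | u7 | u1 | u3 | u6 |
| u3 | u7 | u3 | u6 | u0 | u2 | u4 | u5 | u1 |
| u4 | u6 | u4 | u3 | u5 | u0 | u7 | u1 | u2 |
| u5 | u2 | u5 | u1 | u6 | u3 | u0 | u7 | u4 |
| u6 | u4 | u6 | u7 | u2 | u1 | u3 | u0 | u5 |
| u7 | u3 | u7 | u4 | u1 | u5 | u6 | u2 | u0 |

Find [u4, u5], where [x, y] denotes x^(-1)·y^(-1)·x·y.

Identity is u1; from the table u4^(-1) = u6 and u5^(-1) = u2.
u6·u2 = u7
u7·u4 = u5
u5·u5 = u0

u0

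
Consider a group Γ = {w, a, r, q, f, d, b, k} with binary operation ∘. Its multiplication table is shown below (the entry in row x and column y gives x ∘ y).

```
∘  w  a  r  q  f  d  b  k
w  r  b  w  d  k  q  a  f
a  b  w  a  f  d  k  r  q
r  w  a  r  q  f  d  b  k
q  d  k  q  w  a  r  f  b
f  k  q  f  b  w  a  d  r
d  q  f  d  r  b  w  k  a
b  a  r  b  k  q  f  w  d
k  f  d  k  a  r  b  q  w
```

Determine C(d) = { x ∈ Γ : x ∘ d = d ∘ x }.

Compare row d with column d entry by entry.
w ∘ d = q = d ∘ w, so w commutes with d.
k ∘ d = b but d ∘ k = a, so k does not.
Collecting the elements that commute with d: C(d) = {d, q, r, w}.
(Structurally, Γ here is isomorphic to the quaternion group Q_8.)

{d, q, r, w}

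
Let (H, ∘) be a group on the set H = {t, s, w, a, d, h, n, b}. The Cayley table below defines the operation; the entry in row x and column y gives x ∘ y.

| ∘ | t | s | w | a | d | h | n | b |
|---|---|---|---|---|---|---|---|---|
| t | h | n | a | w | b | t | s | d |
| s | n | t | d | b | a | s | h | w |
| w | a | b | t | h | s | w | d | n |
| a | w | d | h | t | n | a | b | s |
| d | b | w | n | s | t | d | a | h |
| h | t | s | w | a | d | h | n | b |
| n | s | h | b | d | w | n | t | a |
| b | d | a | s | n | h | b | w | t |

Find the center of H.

An element z is central iff its row equals its column in the table.
For n: n ∘ d = w ≠ a = d ∘ n, so n ∉ Z.
Checking each element this way leaves Z(H) = {h, t}.
(Structurally, H here is isomorphic to the quaternion group Q_8.)

{h, t}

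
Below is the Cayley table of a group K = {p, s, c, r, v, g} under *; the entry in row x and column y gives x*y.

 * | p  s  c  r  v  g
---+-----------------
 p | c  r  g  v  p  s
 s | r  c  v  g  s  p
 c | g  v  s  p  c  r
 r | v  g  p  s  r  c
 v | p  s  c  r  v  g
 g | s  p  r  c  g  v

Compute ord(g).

2

The identity element is v (its row matches the header).
g^1 = g
g^2 = g*g = v
The first power of g equal to the identity is g^2, so ord(g) = 2.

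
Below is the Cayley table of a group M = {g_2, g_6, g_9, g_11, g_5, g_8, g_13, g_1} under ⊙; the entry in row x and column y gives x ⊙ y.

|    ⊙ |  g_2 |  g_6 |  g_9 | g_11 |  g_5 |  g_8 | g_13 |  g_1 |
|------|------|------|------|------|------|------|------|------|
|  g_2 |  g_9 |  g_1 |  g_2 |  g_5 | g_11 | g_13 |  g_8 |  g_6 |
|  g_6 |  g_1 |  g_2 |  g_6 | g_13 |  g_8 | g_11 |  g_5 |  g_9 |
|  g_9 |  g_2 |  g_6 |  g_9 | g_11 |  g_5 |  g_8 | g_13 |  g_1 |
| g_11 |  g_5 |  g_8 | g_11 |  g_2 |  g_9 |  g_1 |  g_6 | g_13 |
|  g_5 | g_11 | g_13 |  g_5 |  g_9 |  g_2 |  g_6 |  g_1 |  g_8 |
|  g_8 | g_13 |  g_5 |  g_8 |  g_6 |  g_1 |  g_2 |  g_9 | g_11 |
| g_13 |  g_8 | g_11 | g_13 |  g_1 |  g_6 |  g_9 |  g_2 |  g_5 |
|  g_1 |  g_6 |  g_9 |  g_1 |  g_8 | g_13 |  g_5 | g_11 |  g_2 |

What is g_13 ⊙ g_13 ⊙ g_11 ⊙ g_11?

g_13 ⊙ g_13 = g_2
g_2 ⊙ g_11 = g_5
g_5 ⊙ g_11 = g_9

g_9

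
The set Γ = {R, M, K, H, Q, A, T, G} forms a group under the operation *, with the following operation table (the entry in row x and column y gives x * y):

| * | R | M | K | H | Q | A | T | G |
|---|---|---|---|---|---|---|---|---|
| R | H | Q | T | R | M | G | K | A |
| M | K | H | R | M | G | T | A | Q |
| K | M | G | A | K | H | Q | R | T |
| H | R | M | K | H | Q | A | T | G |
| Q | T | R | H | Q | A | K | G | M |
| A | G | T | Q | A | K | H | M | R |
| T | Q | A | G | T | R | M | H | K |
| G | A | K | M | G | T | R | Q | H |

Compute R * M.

Read row R, column M: R * M = Q.
(Structurally, Γ here is isomorphic to the dihedral group D_4.)

Q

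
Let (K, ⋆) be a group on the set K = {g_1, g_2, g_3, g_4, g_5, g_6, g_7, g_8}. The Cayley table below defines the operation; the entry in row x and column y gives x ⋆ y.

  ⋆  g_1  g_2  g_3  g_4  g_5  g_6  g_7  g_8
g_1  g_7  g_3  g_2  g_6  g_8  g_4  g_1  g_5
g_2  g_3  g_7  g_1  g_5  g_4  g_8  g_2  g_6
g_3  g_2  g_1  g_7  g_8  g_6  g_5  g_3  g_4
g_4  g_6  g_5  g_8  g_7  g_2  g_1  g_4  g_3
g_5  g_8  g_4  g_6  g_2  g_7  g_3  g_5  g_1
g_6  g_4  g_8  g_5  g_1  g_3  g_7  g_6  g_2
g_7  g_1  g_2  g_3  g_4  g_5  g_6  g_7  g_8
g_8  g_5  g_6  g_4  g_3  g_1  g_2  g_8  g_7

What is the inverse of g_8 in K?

g_8

First locate the identity: row g_7 matches the header, so g_7 is the identity.
Scan row g_8 for g_7: g_8 ⋆ g_8 = g_7. Hence g_8^(-1) = g_8.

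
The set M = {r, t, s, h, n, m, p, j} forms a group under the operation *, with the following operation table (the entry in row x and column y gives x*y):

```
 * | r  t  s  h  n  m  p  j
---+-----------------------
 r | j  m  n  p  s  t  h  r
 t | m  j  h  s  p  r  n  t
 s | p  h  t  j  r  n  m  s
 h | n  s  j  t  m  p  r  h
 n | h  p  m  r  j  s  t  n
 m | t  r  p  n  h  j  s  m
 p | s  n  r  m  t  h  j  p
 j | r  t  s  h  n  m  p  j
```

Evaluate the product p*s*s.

p*s = r
r*s = n
(Structurally, M here is isomorphic to the dihedral group D_4.)

n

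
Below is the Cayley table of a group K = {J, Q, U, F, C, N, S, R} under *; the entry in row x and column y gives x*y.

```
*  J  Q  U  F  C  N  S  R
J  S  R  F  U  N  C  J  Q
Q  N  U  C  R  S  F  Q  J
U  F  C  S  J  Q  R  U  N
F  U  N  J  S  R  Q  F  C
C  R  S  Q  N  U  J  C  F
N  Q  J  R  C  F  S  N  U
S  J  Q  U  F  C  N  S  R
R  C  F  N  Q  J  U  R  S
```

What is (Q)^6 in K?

U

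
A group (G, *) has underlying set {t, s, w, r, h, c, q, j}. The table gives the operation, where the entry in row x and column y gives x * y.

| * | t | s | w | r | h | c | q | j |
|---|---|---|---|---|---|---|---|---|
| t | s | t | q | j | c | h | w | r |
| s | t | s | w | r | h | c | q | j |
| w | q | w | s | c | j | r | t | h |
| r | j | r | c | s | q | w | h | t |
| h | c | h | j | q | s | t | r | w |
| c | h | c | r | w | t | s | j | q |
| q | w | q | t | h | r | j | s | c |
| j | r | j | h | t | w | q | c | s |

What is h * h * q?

q

h * h = s
s * q = q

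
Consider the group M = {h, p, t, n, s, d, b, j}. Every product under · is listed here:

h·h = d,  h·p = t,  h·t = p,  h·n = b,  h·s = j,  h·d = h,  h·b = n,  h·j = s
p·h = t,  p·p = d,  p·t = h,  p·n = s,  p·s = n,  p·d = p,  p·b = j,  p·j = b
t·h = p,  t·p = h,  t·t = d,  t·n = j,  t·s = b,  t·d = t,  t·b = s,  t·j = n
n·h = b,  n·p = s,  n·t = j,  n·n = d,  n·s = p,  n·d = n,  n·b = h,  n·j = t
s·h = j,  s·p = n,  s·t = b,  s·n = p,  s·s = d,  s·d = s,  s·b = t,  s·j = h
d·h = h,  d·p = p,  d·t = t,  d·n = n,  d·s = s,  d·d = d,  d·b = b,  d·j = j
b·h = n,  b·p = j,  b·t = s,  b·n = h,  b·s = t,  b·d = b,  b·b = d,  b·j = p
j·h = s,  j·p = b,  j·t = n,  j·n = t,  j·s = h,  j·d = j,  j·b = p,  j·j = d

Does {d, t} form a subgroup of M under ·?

Yes

{d, t} contains the identity d.
Checking products: every product of two elements of {d, t} (read from the table) lies in {d, t}, so the set is closed.
In a finite group, a nonempty closed subset is a subgroup. So {d, t} ≤ M.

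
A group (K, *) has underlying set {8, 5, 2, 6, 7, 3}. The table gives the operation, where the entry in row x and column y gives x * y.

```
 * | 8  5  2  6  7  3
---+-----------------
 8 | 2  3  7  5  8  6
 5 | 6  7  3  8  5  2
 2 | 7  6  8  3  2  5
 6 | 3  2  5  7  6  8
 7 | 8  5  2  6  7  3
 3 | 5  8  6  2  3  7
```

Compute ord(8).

The identity element is 7 (its row matches the header).
8^1 = 8
8^2 = 8 * 8 = 2
8^3 = 2 * 8 = 7
The first power of 8 equal to the identity is 8^3, so ord(8) = 3.

3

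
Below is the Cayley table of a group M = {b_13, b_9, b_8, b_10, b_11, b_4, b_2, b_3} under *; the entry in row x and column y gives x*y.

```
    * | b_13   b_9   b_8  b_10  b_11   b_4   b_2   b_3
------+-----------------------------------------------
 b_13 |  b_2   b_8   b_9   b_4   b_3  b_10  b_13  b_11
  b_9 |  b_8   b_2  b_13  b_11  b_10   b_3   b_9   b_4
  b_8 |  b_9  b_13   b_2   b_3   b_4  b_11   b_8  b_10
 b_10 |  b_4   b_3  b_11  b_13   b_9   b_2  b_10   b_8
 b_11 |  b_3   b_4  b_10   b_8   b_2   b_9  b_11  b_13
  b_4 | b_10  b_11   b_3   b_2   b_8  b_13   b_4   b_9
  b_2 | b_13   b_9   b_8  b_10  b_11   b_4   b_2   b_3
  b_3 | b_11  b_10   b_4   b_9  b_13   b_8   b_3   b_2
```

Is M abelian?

No

b_4*b_8 = b_3 but b_8*b_4 = b_11.
Since b_4 and b_8 do not commute, M is not abelian.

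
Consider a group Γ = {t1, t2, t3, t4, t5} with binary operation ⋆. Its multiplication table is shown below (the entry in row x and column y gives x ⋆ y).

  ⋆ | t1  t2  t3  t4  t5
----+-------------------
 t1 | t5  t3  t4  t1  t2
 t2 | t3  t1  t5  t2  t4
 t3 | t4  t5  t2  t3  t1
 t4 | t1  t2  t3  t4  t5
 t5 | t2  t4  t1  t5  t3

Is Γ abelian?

Check whether the table is symmetric across its main diagonal.
Every entry (row x, col y) equals the entry (row y, col x), so Γ is abelian.

Yes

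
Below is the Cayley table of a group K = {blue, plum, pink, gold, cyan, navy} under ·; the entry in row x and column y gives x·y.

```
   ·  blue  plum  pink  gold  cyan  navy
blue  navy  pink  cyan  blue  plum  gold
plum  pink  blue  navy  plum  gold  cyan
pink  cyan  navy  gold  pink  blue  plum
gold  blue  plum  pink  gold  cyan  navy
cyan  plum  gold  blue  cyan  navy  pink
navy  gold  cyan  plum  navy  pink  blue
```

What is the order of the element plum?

6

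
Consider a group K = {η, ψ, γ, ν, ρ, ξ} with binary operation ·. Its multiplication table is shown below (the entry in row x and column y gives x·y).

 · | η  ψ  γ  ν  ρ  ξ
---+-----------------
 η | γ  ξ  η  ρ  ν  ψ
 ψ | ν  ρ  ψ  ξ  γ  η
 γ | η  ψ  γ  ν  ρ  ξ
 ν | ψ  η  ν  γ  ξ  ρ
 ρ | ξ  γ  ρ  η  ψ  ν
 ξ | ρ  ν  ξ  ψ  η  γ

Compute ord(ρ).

The identity element is γ (its row matches the header).
ρ^1 = ρ
ρ^2 = ρ·ρ = ψ
ρ^3 = ψ·ρ = γ
The first power of ρ equal to the identity is ρ^3, so ord(ρ) = 3.

3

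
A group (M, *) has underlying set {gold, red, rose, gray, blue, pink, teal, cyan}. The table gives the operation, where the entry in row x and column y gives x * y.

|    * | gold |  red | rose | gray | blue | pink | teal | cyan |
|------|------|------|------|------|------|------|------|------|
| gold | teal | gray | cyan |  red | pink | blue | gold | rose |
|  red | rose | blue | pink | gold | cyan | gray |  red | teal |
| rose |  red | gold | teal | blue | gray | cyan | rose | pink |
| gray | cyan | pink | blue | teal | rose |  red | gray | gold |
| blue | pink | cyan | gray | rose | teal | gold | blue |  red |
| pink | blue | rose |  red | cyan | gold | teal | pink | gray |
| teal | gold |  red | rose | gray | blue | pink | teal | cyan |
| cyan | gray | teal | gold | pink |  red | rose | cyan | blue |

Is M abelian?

cyan * gray = pink but gray * cyan = gold.
Since cyan and gray do not commute, M is not abelian.

No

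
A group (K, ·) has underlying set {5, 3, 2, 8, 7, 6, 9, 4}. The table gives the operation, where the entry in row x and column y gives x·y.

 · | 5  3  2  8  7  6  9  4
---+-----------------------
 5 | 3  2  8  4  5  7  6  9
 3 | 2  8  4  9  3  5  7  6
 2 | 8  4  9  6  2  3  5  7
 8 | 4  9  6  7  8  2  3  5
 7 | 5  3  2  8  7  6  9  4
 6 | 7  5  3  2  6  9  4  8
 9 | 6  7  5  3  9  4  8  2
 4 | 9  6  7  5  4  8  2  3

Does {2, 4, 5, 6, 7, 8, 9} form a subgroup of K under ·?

No

6·2 = 3, which is not in {2, 4, 5, 6, 7, 8, 9}.
The subset is not closed under ·, so it is not a subgroup.
(Structurally, K here is isomorphic to the cyclic group Z_8.)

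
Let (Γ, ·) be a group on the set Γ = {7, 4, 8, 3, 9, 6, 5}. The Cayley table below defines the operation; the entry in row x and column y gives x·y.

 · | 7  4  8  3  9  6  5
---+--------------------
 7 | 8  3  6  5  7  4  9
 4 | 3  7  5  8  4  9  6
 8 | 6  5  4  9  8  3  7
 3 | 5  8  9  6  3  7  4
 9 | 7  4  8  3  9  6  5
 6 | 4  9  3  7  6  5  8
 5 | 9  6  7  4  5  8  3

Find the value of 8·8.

Read row 8, column 8: 8·8 = 4.

4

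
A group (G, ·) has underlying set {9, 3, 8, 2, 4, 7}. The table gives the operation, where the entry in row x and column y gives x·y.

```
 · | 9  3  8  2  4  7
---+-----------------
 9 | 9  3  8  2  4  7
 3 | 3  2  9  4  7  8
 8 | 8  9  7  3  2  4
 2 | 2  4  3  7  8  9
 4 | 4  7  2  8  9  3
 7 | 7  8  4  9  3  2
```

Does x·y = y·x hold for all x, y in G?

Yes

Check whether the table is symmetric across its main diagonal.
Every entry (row x, col y) equals the entry (row y, col x), so G is abelian.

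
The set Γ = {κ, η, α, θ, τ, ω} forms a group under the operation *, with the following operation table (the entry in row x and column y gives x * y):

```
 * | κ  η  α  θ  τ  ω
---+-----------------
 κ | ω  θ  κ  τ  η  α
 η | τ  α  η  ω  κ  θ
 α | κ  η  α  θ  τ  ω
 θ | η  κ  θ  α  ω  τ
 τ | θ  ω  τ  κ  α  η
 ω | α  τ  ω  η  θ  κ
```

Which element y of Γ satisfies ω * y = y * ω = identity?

First locate the identity: row α matches the header, so α is the identity.
Scan row ω for α: ω * κ = α. Hence ω^(-1) = κ.

κ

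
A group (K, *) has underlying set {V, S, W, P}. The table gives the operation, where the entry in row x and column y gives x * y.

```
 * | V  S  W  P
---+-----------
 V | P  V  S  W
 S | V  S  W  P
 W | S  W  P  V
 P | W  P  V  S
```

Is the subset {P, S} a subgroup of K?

{P, S} contains the identity S.
Checking products: every product of two elements of {P, S} (read from the table) lies in {P, S}, so the set is closed.
In a finite group, a nonempty closed subset is a subgroup. So {P, S} ≤ K.

Yes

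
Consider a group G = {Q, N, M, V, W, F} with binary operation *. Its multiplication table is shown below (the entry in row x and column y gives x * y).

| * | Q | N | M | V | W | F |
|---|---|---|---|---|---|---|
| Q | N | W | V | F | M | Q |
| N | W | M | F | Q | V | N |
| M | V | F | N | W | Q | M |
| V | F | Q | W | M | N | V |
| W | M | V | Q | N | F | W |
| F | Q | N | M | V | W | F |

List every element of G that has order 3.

Identity is F. Compute the order of each non-identity element by repeated multiplication:
  Q: Q → N → W → M → V → F  (order 6)
  N: N → M → F  (order 3)
  M: M → N → F  (order 3)
  V: V → M → W → N → Q → F  (order 6)
  W: W → F  (order 2)
Elements of order 3: {M, N}.

{M, N}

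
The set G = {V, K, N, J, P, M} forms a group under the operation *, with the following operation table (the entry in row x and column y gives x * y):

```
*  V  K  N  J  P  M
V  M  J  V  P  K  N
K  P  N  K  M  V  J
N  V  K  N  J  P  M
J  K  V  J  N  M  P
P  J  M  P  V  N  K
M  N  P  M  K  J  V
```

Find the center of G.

An element z is central iff its row equals its column in the table.
For V: V * K = J ≠ P = K * V, so V ∉ Z.
Checking each element this way leaves Z(G) = {N}.
(Structurally, G here is isomorphic to the symmetric group S_3.)

{N}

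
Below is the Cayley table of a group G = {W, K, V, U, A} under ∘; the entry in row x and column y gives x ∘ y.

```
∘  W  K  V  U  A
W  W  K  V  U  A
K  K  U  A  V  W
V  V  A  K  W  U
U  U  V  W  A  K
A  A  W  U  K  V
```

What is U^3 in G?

K

U^1 = U
U^2 = U ∘ U = A
U^3 = A ∘ U = K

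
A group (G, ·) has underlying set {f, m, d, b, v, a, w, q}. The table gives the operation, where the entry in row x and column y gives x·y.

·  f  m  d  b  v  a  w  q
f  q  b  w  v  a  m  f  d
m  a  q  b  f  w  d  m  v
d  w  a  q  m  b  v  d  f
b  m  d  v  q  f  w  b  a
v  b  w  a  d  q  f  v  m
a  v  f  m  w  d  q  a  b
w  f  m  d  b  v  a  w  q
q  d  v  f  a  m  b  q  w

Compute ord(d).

4

The identity element is w (its row matches the header).
d^1 = d
d^2 = d·d = q
d^3 = q·d = f
d^4 = f·d = w
The first power of d equal to the identity is d^4, so ord(d) = 4.
(Structurally, G here is isomorphic to the quaternion group Q_8.)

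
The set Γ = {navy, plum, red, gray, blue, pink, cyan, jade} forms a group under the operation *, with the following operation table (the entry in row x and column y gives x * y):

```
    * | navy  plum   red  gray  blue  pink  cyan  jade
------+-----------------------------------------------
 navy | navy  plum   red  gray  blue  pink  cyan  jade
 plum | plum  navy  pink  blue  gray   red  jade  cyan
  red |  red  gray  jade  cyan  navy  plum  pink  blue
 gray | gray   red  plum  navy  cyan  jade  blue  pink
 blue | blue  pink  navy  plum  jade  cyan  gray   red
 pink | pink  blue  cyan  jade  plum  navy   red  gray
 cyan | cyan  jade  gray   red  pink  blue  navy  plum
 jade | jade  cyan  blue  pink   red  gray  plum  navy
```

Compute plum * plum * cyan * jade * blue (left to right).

gray

plum * plum = navy
navy * cyan = cyan
cyan * jade = plum
plum * blue = gray
(Structurally, Γ here is isomorphic to the dihedral group D_4.)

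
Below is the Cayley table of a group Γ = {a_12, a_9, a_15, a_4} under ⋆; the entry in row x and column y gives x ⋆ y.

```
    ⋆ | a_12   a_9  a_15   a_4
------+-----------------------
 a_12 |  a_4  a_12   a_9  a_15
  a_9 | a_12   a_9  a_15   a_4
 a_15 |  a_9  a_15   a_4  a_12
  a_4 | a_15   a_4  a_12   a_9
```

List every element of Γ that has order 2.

{a_4}

Identity is a_9. Compute the order of each non-identity element by repeated multiplication:
  a_12: a_12 → a_4 → a_15 → a_9  (order 4)
  a_15: a_15 → a_4 → a_12 → a_9  (order 4)
  a_4: a_4 → a_9  (order 2)
Elements of order 2: {a_4}.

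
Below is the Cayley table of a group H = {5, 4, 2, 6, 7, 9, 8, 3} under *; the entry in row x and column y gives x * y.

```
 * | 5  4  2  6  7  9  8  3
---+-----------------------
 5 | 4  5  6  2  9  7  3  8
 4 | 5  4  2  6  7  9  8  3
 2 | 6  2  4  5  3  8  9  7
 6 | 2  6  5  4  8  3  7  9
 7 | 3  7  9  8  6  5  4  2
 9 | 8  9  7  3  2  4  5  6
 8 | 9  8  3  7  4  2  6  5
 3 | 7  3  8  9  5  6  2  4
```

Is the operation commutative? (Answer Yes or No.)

8 * 3 = 5 but 3 * 8 = 2.
Since 8 and 3 do not commute, H is not abelian.

No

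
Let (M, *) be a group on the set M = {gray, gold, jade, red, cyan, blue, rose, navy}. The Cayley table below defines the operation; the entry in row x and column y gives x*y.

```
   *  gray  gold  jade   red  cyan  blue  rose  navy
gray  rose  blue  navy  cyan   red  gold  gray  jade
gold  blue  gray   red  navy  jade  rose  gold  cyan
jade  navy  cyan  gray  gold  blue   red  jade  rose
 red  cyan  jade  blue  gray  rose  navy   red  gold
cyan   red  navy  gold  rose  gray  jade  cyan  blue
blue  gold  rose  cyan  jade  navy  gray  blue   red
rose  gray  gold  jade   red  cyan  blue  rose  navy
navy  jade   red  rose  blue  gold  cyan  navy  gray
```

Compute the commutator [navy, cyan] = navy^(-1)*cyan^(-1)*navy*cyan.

gray

Identity is rose; from the table navy^(-1) = jade and cyan^(-1) = red.
jade*red = gold
gold*navy = cyan
cyan*cyan = gray
(Structurally, M here is isomorphic to the quaternion group Q_8.)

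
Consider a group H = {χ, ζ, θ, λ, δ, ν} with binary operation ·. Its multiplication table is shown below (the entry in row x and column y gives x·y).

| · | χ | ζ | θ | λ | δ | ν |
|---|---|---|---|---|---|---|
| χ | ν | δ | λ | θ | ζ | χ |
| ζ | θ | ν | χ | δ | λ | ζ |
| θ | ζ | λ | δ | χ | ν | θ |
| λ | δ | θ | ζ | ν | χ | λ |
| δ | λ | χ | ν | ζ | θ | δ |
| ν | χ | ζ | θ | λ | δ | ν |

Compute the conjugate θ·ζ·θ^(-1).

χ

The identity is ν. In row θ, the entry ν sits in column δ, so θ^(-1) = δ.
θ·ζ = λ
λ·δ = χ
(Structurally, H here is isomorphic to the symmetric group S_3.)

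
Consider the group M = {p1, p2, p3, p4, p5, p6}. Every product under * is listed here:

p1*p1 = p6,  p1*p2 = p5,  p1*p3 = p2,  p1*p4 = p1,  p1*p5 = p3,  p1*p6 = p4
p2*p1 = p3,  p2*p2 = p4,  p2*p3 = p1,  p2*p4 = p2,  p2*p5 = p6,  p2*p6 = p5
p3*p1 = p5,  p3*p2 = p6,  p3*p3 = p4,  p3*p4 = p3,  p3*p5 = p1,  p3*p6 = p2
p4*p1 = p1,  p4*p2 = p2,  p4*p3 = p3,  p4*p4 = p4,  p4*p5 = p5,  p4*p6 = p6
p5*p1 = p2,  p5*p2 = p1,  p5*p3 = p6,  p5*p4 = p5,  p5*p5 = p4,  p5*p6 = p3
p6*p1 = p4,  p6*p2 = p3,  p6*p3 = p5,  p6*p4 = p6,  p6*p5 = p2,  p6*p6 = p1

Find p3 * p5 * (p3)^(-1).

p2

The identity is p4. In row p3, the entry p4 sits in column p3, so p3^(-1) = p3.
p3 * p5 = p1
p1 * p3 = p2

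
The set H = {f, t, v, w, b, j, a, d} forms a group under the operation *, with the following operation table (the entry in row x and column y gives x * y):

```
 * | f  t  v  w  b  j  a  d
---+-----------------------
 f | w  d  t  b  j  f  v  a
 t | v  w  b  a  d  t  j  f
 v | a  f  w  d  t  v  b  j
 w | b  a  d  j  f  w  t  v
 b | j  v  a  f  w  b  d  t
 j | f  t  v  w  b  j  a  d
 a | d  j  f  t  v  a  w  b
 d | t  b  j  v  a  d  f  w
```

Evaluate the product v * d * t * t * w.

j

v * d = j
j * t = t
t * t = w
w * w = j
(Structurally, H here is isomorphic to the quaternion group Q_8.)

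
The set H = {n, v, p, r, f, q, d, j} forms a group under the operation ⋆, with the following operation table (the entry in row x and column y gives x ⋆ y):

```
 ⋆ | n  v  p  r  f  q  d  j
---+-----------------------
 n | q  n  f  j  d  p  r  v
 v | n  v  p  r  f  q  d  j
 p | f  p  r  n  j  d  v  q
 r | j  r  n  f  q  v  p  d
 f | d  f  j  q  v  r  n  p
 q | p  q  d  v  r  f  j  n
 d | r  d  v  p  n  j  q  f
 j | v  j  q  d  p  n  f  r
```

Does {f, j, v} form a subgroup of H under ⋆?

j ⋆ j = r, which is not in {f, j, v}.
The subset is not closed under ⋆, so it is not a subgroup.

No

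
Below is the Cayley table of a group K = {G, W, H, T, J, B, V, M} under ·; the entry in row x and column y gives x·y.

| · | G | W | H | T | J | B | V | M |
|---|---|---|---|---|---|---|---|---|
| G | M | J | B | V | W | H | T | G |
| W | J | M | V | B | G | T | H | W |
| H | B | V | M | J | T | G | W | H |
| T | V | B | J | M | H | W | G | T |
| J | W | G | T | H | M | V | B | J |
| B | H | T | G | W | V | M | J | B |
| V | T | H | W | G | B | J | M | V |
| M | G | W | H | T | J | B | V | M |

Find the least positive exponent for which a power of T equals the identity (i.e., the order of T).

2

The identity element is M (its row matches the header).
T^1 = T
T^2 = T·T = M
The first power of T equal to the identity is T^2, so ord(T) = 2.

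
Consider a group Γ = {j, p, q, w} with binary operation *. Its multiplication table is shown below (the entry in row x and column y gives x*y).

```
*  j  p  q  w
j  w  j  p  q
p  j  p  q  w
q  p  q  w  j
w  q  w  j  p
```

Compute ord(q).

4

The identity element is p (its row matches the header).
q^1 = q
q^2 = q*q = w
q^3 = w*q = j
q^4 = j*q = p
The first power of q equal to the identity is q^4, so ord(q) = 4.
(Structurally, Γ here is isomorphic to the cyclic group Z_4.)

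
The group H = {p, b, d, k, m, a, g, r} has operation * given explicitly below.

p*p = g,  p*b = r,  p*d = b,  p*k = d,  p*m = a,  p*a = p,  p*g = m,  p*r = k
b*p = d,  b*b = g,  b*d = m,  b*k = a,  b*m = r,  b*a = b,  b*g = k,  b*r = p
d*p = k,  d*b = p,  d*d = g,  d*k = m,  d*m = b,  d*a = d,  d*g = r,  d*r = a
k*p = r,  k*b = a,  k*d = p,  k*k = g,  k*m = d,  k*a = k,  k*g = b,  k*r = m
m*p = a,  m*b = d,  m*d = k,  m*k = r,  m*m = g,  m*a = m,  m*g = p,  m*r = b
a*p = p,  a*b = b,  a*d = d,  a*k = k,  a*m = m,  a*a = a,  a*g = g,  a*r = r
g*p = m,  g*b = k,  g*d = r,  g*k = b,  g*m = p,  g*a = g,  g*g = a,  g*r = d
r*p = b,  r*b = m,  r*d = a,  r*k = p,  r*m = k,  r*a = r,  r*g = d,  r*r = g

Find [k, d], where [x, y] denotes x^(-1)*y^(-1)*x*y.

g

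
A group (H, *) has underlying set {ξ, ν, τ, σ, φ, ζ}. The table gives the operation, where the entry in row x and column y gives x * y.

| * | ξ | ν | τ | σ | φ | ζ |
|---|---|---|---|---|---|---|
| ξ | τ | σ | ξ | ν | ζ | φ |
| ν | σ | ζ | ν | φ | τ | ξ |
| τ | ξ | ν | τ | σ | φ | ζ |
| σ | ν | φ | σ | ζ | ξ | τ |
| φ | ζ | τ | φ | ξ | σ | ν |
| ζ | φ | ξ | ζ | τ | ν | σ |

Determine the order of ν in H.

The identity element is τ (its row matches the header).
ν^1 = ν
ν^2 = ν * ν = ζ
ν^3 = ζ * ν = ξ
ν^4 = ξ * ν = σ
ν^5 = σ * ν = φ
ν^6 = φ * ν = τ
The first power of ν equal to the identity is ν^6, so ord(ν) = 6.

6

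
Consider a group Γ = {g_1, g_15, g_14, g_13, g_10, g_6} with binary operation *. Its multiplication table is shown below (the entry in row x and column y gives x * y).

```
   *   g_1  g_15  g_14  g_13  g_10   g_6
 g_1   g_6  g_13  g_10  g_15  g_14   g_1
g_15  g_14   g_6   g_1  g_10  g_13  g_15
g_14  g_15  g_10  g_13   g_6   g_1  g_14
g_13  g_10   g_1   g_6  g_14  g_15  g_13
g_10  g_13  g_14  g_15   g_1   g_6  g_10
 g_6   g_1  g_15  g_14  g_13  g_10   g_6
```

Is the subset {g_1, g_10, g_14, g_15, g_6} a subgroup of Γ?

No

g_14 * g_14 = g_13, which is not in {g_1, g_10, g_14, g_15, g_6}.
The subset is not closed under *, so it is not a subgroup.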